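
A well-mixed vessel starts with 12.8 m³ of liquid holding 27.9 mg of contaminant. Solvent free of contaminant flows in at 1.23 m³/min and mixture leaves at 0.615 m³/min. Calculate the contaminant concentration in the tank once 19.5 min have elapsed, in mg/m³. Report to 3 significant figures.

Let m(t) be the amount of contaminant. Volume: V(t) = V₀ + (Q_in − Q_out) t = 12.8 + 0.61500 t; V(19.5) = 24.793 m³.
Solute balance: dm/dt = 0 − Q_out C = −Q_out m/V(t).
Separate: dm/m = −Q_out dt/V(t) ⇒ ln(m/m₀) = −(Q_out/(Q_in−Q_out)) ln(V/V₀).
m = m₀ (V₀/V)^(Q_out/(Q_in−Q_out)) = 27.9 × (12.8/24.793)^(1.0000) = 14.404 mg.
C = m/V = 14.404/24.793 = 0.58100 mg/m³.

0.581 mg/m³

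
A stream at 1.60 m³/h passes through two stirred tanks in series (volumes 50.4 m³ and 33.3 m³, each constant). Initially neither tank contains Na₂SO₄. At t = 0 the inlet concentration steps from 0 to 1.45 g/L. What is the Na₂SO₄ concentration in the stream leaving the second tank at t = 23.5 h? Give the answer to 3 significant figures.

Each tank obeys Vᵢ dCᵢ/dt = Q(Cᵢ₋₁ − Cᵢ), so τᵢ = Vᵢ/Q.
τ₁ = 50.4/1.60 = 31.500 h; τ₂ = 33.3/1.60 = 20.812 h.
Tank 1: C₁ = C_in(1 − e^(−t/τ₁)). Tank 2 (τ₁ ≠ τ₂): C₂ = C_in[1 − (τ₁ e^(−t/τ₁) − τ₂ e^(−t/τ₂))/(τ₁ − τ₂)].
At t = 23.5: e^(−t/τ₁) = 0.47424, e^(−t/τ₂) = 0.32331.
C₂ = 1.45·[1 − (31.500·0.47424 − 20.812·0.32331)/(10.688)] = 1.45·0.23184 = 0.33617 g/L.

0.336 g/L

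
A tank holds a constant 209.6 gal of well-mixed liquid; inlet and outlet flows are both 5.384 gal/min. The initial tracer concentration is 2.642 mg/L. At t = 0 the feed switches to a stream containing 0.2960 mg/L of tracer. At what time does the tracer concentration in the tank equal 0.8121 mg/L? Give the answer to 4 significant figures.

Unsteady species balance (constant V, well mixed): V dC/dt = Q(C_in − C), so τ = V/Q = 38.9302 min.
C(t) = C_in + (C₀ − C_in) e^(−t/τ). Set C = 0.8121 and solve for t:
e^(−t/τ) = (C − C_in)/(C₀ − C_in) = (0.8121 − 0.2960)/(2.642 − 0.2960) = 0.219991
t = −τ ln(…) = 38.9302 × 1.51417 = 58.9467 min.

58.95 min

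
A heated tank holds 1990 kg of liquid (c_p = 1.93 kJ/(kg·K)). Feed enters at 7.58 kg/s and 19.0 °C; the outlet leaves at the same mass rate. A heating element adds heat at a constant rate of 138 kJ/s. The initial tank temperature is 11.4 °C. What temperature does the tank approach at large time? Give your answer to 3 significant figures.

M c_p dT/dt = ṁ c_p (T_in − T) + Q̇.
At steady state dT/dt = 0 ⇒ T_ss = T_in + Q̇/(ṁ c_p) = 19.0 + 138/(7.58·1.93) = 28.433 °C.

28.4 °C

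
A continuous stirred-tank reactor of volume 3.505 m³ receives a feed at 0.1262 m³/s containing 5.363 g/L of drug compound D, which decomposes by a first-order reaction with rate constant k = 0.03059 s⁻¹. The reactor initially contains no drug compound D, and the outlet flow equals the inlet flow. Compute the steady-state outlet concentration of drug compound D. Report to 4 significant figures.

2.900 g/L

V dC/dt = Q(C_in − C) − k V C.
At steady state: 0 = Q C_in − (Q + kV) C_ss, so C_ss = Q C_in/(Q + kV).
C_ss = 0.1262·5.363/(0.1262 + 0.03059·3.505) = 0.676811/0.233418 = 2.89957 g/L.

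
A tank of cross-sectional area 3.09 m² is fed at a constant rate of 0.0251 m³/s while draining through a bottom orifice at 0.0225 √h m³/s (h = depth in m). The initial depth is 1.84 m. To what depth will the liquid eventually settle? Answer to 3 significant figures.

1.24 m

Accumulation of liquid (constant cross-section A): A dh/dt = Q_in − 0.0225 √h. At steady state dh/dt = 0:
Q_in = 0.0225 √h_ss ⇒ √h_ss = 0.0251/0.0225 = 1.1156.
h_ss = 1.1156² = 1.2445 m. (Since h₀ = 1.84 m > h_ss, the level will fall toward this value.)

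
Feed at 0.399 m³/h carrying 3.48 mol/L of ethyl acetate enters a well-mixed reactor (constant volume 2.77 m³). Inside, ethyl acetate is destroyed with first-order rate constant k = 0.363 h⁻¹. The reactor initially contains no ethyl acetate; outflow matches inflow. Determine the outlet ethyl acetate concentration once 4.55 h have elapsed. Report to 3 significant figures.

V dC/dt = Q(C_in − C) − k V C.
This is linear with rate a = Q/V + k = 0.50704 h⁻¹.
C_ss = Q C_in/(Q + kV) = 0.98862 mol/L; C(t) = C_ss + (C₀ − C_ss) e^(−a t).
C(4.55) = 0.98862 + (-0.98862)·e^(−0.50704·4.55) = 0.98862 + (-0.98862)·0.099555 = 0.89019 mol/L.

0.890 mol/L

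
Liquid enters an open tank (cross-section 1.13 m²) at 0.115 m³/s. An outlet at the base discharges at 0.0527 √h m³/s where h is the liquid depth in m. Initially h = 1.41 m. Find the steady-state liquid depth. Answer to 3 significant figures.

A dh/dt = Q_in − 0.0527 √h. Steady state requires inflow = outflow:
Q_in = 0.0527 √h_ss ⇒ √h_ss = 0.115/0.0527 = 2.1822.
h_ss = 2.1822² = 4.7618 m. (Since h₀ = 1.41 m < h_ss, the level will rise toward this value.)

4.76 m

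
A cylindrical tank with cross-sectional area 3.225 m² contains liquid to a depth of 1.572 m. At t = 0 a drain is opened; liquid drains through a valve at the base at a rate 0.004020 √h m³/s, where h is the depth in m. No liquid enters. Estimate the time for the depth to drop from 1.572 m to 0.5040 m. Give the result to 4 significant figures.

With no inflow, A dh/dt = −0.004020 √h.
This is separable: 2 d(√h)/dt = −0.004020/A, so √h = √h₀ − (0.004020/(2A)) t.
t = 2A(√h₀ − √h)/0.004020 = 2·3.225·(√1.572 − √0.5040)/0.004020
  = 6.45000 × (1.25379 − 0.709930) / 0.004020 = 872.619 s.

872.6 s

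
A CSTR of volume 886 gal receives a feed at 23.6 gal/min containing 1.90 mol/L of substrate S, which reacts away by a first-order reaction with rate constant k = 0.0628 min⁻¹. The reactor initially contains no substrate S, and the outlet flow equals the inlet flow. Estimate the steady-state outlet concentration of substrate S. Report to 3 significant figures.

0.566 mol/L

Accumulation = in − out − consumed: V dC/dt = Q C_in − Q C − k V C.
At steady state: 0 = Q C_in − (Q + kV) C_ss, so C_ss = Q C_in/(Q + kV).
C_ss = 23.6·1.90/(23.6 + 0.0628·886) = 44.840/79.241 = 0.56587 mol/L.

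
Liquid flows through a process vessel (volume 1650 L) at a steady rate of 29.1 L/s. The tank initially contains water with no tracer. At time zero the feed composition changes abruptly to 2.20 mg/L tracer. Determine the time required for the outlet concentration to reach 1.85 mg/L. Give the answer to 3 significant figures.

Species balance: V dC/dt = Q(C_in − C) ⇒ τ = V/Q = 56.701 s.
C(t) = C_in + (C₀ − C_in) e^(−t/τ). Set C = 1.85 and solve for t:
e^(−t/τ) = (C − C_in)/(C₀ − C_in) = (1.85 − 2.20)/(0 − 2.20) = 0.15909
t = −τ ln(…) = 56.701 × 1.8383 = 104.23 s.

104 s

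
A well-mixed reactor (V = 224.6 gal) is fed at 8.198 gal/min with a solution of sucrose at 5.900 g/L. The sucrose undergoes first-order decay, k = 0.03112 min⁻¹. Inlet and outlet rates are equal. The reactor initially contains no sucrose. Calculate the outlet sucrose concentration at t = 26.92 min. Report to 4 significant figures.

Species balance: V dC/dt = Q C_in − Q C − k V C.
This is linear with rate a = Q/V + k = 0.0676204 min⁻¹.
C_ss = Q C_in/(Q + kV) = 3.18473 g/L; C(t) = C_ss + (C₀ − C_ss) e^(−a t).
C(26.92) = 3.18473 + (-3.18473)·e^(−0.0676204·26.92) = 3.18473 + (-3.18473)·0.161970 = 2.66890 g/L.

2.669 g/L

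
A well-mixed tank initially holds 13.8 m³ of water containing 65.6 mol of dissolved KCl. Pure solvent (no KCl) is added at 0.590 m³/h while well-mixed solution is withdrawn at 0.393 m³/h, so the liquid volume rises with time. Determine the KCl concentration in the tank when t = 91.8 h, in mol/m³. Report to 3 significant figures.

Let m(t) be the amount of KCl. Volume: V(t) = V₀ + (Q_in − Q_out) t = 13.8 + 0.19700 t; V(91.8) = 31.885 m³.
Species balance (pure solvent in): dm/dt = −Q_out · m/V(t).
dm/m = −Q_out dt/(V₀ + 0.19700 t); integrating gives ln(m/m₀) = −(Q_out/(Q_in−Q_out)) ln(V/V₀).
m = m₀ (V₀/V)^(Q_out/(Q_in−Q_out)) = 65.6 × (13.8/31.885)^(1.9949) = 12.341 mol.
C = m/V = 12.341/31.885 = 0.38705 mol/m³.

0.387 mol/m³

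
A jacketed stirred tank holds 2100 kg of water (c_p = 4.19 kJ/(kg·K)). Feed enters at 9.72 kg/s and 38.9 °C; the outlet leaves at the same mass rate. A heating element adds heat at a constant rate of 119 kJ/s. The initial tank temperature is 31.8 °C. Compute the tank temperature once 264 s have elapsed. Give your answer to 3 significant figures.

First-law balance (no shaft work): M c_p dT/dt = ṁ c_p (T_in − T) + 119.
τ = M/ṁ = 216.05 s; T_ss = T_in + Q̇/(ṁ c_p) = 38.9 + 119/(9.72·4.19) = 41.822 °C.
This is linear first-order; T(t) = T_ss + (T₀ − T_ss) e^(−t/τ).
T(264) = 41.822 + (-10.022)·e^(−264/216.05) = 41.822 + (-10.022)·0.29466 = 38.869 °C.

38.9 °C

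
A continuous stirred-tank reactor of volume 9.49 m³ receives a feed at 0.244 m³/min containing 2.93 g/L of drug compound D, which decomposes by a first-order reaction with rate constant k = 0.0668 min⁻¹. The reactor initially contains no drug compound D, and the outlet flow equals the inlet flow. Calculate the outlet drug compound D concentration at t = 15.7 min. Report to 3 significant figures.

Species balance: V dC/dt = Q C_in − Q C − k V C.
This is linear with rate a = Q/V + k = 0.092511 min⁻¹.
C_ss = Q C_in/(Q + kV) = 0.81432 g/L; C(t) = C_ss + (C₀ − C_ss) e^(−a t).
C(15.7) = 0.81432 + (-0.81432)·e^(−0.092511·15.7) = 0.81432 + (-0.81432)·0.23400 = 0.62377 g/L.

0.624 g/L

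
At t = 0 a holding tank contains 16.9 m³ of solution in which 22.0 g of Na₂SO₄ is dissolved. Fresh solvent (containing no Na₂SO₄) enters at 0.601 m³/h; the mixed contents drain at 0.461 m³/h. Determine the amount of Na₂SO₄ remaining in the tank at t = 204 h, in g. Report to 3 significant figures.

0.846 g

Total volume: dV/dt = Q_in − Q_out = 0.14000 m³/h, so V(t) = 16.9 + 0.14000 t and V(204) = 45.460 m³.
No Na₂SO₄ enters, so dm/dt = −Q_out · (m/V).
dm/m = −Q_out dt/(V₀ + 0.14000 t); integrating gives ln(m/m₀) = −(Q_out/(Q_in−Q_out)) ln(V/V₀).
m = m₀ (V₀/V)^(Q_out/(Q_in−Q_out)) = 22.0 × (16.9/45.460)^(3.2929) = 0.84594 g.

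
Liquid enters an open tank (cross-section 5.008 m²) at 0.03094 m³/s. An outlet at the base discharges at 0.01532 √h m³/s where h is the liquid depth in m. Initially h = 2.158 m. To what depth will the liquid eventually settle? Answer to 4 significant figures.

Level balance: A dh/dt = 0.03094 − 0.01532 √h. Setting dh/dt = 0:
Q_in = 0.01532 √h_ss ⇒ √h_ss = 0.03094/0.01532 = 2.01958.
h_ss = 2.01958² = 4.07871 m. (Since h₀ = 2.158 m < h_ss, the level will rise toward this value.)

4.079 m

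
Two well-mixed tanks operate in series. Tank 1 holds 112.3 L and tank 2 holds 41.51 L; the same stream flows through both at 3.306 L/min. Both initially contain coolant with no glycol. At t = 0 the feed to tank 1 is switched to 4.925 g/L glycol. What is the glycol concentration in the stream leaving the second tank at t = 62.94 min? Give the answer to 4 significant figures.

Species balance on tank i: dCᵢ/dt = (Cᵢ₋₁ − Cᵢ)/τᵢ with τᵢ = Vᵢ/Q.
τ₁ = 112.3/3.306 = 33.9685 min; τ₂ = 41.51/3.306 = 12.5560 min.
Solving the cascade with C₁(0)=C₂(0)=0 gives C₂(t) = C_in[1 − (τ₁ e^(−t/τ₁) − τ₂ e^(−t/τ₂))/(τ₁ − τ₂)].
At t = 62.94: e^(−t/τ₁) = 0.156783, e^(−t/τ₂) = 0.00665252.
C₂ = 4.925·[1 − (33.9685·0.156783 − 12.5560·0.00665252)/(21.4126)] = 4.925·0.755183 = 3.71927 g/L.

3.719 g/L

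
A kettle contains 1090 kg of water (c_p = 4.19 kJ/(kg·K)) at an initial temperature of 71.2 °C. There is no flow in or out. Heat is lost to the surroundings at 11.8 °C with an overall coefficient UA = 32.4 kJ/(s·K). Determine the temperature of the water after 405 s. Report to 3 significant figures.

M c_p dT/dt = −UA(T − T_amb).
dT/dt = (T_ss − T)/τ with T_ss = T_amb = 11.800 °C, τ = M c_p/UA = 1090·4.19/32.4 = 140.96 s.
This is linear first-order; T(t) = T_ss + (T₀ − T_ss) e^(−t/τ).
T(405) = 11.800 + (59.400)·0.056520 = 15.157 °C.

15.2 °C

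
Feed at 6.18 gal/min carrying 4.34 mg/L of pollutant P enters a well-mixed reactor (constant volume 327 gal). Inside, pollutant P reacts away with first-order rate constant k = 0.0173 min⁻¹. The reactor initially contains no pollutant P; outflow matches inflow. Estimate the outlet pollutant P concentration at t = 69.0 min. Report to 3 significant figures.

Species balance: V dC/dt = Q C_in − Q C − k V C.
This is linear with rate a = Q/V + k = 0.036199 min⁻¹.
C_ss = Q C_in/(Q + kV) = 2.2659 mg/L; C(t) = C_ss + (C₀ − C_ss) e^(−a t).
C(69.0) = 2.2659 + (-2.2659)·e^(−0.036199·69.0) = 2.2659 + (-2.2659)·0.082271 = 2.0794 mg/L.

2.08 mg/L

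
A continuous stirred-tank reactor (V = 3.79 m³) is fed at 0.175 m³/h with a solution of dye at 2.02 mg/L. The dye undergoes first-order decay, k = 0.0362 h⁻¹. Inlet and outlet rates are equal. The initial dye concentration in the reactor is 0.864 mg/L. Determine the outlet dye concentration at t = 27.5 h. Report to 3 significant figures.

1.10 mg/L

Species balance: V dC/dt = Q C_in − Q C − k V C.
dC/dt = (Q/V) C_in − (Q/V + k) C; effective rate a = Q/V + k = 0.046174 + 0.0362 = 0.082374 h⁻¹.
C_ss = Q C_in/(Q + kV) = 1.1323 mg/L; C(t) = C_ss + (C₀ − C_ss) e^(−a t).
C(27.5) = 1.1323 + (-0.26829)·e^(−0.082374·27.5) = 1.1323 + (-0.26829)·0.10380 = 1.1044 mg/L.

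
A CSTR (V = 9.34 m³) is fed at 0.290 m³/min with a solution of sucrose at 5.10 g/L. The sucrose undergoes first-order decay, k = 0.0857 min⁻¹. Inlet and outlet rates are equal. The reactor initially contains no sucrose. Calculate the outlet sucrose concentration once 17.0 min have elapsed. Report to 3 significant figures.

V dC/dt = Q(C_in − C) − k V C.
dC/dt = (Q/V) C_in − (Q/V + k) C; effective rate a = Q/V + k = 0.031049 + 0.0857 = 0.11675 min⁻¹.
C_ss = Q C_in/(Q + kV) = 1.3563 g/L; C(t) = C_ss + (C₀ − C_ss) e^(−a t).
C(17.0) = 1.3563 + (-1.3563)·e^(−0.11675·17.0) = 1.3563 + (-1.3563)·0.13742 = 1.1700 g/L.

1.17 g/L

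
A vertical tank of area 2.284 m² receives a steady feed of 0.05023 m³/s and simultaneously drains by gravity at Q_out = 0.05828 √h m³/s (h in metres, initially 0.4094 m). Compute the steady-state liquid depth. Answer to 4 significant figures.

Level balance: A dh/dt = 0.05023 − 0.05828 √h. Setting dh/dt = 0:
Q_in = 0.05828 √h_ss ⇒ √h_ss = 0.05023/0.05828 = 0.861874.
h_ss = 0.861874² = 0.742826 m. (Since h₀ = 0.4094 m < h_ss, the level will rise toward this value.)

0.7428 m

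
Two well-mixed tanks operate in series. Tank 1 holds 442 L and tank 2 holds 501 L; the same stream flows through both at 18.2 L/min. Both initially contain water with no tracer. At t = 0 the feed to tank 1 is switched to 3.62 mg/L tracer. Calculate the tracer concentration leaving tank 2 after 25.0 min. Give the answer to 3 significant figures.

Each tank obeys Vᵢ dCᵢ/dt = Q(Cᵢ₋₁ − Cᵢ), so τᵢ = Vᵢ/Q.
τ₁ = 442/18.2 = 24.286 min; τ₂ = 501/18.2 = 27.527 min.
Solving the cascade with C₁(0)=C₂(0)=0 gives C₂(t) = C_in[1 − (τ₁ e^(−t/τ₁) − τ₂ e^(−t/τ₂))/(τ₁ − τ₂)].
At t = 25.0: e^(−t/τ₁) = 0.35722, e^(−t/τ₂) = 0.40326.
C₂ = 3.62·[1 − (24.286·0.35722 − 27.527·0.40326)/(-3.2418)] = 3.62·0.25184 = 0.91167 mg/L.

0.912 mg/L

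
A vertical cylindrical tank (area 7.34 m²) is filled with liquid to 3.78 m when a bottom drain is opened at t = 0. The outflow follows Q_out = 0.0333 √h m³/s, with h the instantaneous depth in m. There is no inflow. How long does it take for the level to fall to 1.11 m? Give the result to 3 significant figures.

A dh/dt = −Q_out = −0.0333 √h.
Separate and integrate: 2(√h − √h₀) = −(0.0333/A) t.
t = 2A(√h₀ − √h)/0.0333 = 2·7.34·(√3.78 − √1.11)/0.0333
  = 14.680 × (1.9442 − 1.0536) / 0.0333 = 392.64 s.

393 s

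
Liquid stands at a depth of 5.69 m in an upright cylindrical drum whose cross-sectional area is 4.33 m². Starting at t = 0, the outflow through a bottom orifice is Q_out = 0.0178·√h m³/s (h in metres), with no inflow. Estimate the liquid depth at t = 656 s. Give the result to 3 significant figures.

With no inflow, A dh/dt = −0.0178 √h.
∫ h^(−1/2) dh = −(0.0178/A) ∫ dt, giving 2√h = 2√h₀ − (0.0178/A) t.
√h = √5.69 − 0.0178·656/(2·4.33) = 2.3854 − 1.3484 = 1.0370.
h = 1.0370² = 1.0754 m.

1.08 m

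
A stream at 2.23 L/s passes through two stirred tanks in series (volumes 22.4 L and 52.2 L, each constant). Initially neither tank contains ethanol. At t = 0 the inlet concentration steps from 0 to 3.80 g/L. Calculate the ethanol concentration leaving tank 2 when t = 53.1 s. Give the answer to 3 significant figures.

Each tank obeys Vᵢ dCᵢ/dt = Q(Cᵢ₋₁ − Cᵢ), so τᵢ = Vᵢ/Q.
τ₁ = 22.4/2.23 = 10.045 s; τ₂ = 52.2/2.23 = 23.408 s.
Solving the cascade with C₁(0)=C₂(0)=0 gives C₂(t) = C_in[1 − (τ₁ e^(−t/τ₁) − τ₂ e^(−t/τ₂))/(τ₁ − τ₂)].
At t = 53.1: e^(−t/τ₁) = 0.0050605, e^(−t/τ₂) = 0.10347.
C₂ = 3.80·[1 − (10.045·0.0050605 − 23.408·0.10347)/(-13.363)] = 3.80·0.82255 = 3.1257 g/L.

3.13 g/L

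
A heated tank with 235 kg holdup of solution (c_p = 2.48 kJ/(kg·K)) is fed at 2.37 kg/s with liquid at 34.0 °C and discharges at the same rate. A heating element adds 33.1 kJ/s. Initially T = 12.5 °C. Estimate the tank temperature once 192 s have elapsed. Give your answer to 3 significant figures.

35.7 °C

First-law balance (no shaft work): M c_p dT/dt = ṁ c_p (T_in − T) + 33.1.
τ = M/ṁ = 99.156 s; T_ss = T_in + Q̇/(ṁ c_p) = 34.0 + 33.1/(2.37·2.48) = 39.632 °C.
T approaches T_ss exponentially: T(t) = T_ss + (T₀ − T_ss) e^(−t/τ).
T(192) = 39.632 + (-27.132)·e^(−192/99.156) = 39.632 + (-27.132)·0.14423 = 35.718 °C.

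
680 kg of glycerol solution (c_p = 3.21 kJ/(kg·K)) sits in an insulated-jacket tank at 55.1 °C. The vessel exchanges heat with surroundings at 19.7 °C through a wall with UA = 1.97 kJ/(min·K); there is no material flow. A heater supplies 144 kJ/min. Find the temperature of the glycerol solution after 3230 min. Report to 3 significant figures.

Lumped-capacitance energy balance: M c_p dT/dt = UA(T_amb − T) + Q̇.
dT/dt = (T_ss − T)/τ with T_ss = T_amb + Q̇/UA = 19.7 + 144/1.97 = 92.796 °C, τ = M c_p/UA = 680·3.21/1.97 = 1108.0 min.
This is linear first-order; T(t) = T_ss + (T₀ − T_ss) e^(−t/τ).
T(3230) = 92.796 + (-37.696)·0.054198 = 90.753 °C.

90.8 °C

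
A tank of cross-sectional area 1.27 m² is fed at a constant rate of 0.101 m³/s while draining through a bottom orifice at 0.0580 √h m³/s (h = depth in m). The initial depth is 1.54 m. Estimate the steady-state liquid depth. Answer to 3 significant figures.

Volume balance on the tank: A dh/dt = Q_in − 0.0580 √h. At steady state dh/dt = 0:
Q_in = 0.0580 √h_ss ⇒ √h_ss = 0.101/0.0580 = 1.7414.
h_ss = 1.7414² = 3.0324 m. (Since h₀ = 1.54 m < h_ss, the level will rise toward this value.)

3.03 m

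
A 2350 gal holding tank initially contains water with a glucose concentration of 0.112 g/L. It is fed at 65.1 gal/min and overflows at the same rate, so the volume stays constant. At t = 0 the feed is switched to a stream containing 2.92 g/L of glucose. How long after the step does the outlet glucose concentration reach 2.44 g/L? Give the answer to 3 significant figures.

Species balance: V dC/dt = Q(C_in − C) ⇒ τ = V/Q = 36.098 min.
C(t) = C_in + (C₀ − C_in) e^(−t/τ). Set C = 2.44 and solve for t:
e^(−t/τ) = (C − C_in)/(C₀ − C_in) = (2.44 − 2.92)/(0.112 − 2.92) = 0.17094
t = −τ ln(…) = 36.098 × 1.7664 = 63.766 min.

63.8 min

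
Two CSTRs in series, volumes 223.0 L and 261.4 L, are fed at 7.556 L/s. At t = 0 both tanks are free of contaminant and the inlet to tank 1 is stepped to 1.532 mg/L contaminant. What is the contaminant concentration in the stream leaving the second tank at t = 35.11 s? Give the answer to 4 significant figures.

0.4597 mg/L

Time constants: τᵢ = Vᵢ/Q for each well-mixed tank.
τ₁ = 223.0/7.556 = 29.5130 s; τ₂ = 261.4/7.556 = 34.5950 s.
Solving the cascade with C₁(0)=C₂(0)=0 gives C₂(t) = C_in[1 − (τ₁ e^(−t/τ₁) − τ₂ e^(−t/τ₂))/(τ₁ − τ₂)].
At t = 35.11: e^(−t/τ₁) = 0.304329, e^(−t/τ₂) = 0.362444.
C₂ = 1.532·[1 − (29.5130·0.304329 − 34.5950·0.362444)/(-5.08205)] = 1.532·0.300066 = 0.459701 mg/L.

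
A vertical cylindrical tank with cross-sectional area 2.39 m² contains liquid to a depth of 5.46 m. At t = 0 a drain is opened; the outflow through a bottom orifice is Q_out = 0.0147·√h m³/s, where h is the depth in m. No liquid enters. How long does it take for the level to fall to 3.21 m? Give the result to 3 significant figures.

Unsteady balance on liquid volume: A dh/dt = −0.0147 √h.
∫ h^(−1/2) dh = −(0.0147/A) ∫ dt, giving 2√h = 2√h₀ − (0.0147/A) t.
t = 2A(√h₀ − √h)/0.0147 = 2·2.39·(√5.46 − √3.21)/0.0147
  = 4.7800 × (2.3367 − 1.7916) / 0.0147 = 177.22 s.

177 s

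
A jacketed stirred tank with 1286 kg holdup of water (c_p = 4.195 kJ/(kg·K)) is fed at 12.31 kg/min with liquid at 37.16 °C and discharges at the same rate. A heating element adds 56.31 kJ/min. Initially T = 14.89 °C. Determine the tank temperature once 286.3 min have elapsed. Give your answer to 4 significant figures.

Unsteady energy balance on the tank contents: M c_p dT/dt = ṁ c_p (T_in − T) + 56.31.
Rearrange: dT/dt = (T_ss − T)/τ with τ = M/ṁ = 104.468 min and T_ss = T_in + Q̇/(ṁ c_p) = 38.2504 °C.
This is linear first-order; T(t) = T_ss + (T₀ − T_ss) e^(−t/τ).
T(286.3) = 38.2504 + (-23.3604)·e^(−286.3/104.468) = 38.2504 + (-23.3604)·0.0645346 = 36.7429 °C.

36.74 °C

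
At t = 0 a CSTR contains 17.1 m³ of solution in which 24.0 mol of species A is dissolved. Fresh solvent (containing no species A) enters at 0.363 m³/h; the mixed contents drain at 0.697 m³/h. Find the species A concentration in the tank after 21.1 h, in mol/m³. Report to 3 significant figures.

0.788 mol/m³

Let m(t) be the amount of species A. Volume: V(t) = V₀ + (Q_in − Q_out) t = 17.1 − 0.33400 t; V(21.1) = 10.053 m³.
No species A enters, so dm/dt = −Q_out · (m/V).
dm/m = −Q_out dt/(V₀ − 0.33400 t); integrating gives ln(m/m₀) = −(Q_out/(Q_in−Q_out)) ln(V/V₀).
m = m₀ (V₀/V)^(Q_out/(Q_in−Q_out)) = 24.0 × (17.1/10.053)^(-2.0868) = 7.9203 mol.
C = m/V = 7.9203/10.053 = 0.78789 mol/m³.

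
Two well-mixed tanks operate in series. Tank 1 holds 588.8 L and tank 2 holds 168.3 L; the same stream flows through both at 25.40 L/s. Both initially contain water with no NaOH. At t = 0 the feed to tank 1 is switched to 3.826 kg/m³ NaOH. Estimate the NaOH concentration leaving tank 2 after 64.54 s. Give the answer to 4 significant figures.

3.495 kg/m³

Each tank obeys Vᵢ dCᵢ/dt = Q(Cᵢ₋₁ − Cᵢ), so τᵢ = Vᵢ/Q.
τ₁ = 588.8/25.40 = 23.1811 s; τ₂ = 168.3/25.40 = 6.62598 s.
Solving the cascade with C₁(0)=C₂(0)=0 gives C₂(t) = C_in[1 − (τ₁ e^(−t/τ₁) − τ₂ e^(−t/τ₂))/(τ₁ − τ₂)].
At t = 64.54: e^(−t/τ₁) = 0.0617807, e^(−t/τ₂) = 5.88547e-05.
C₂ = 3.826·[1 − (23.1811·0.0617807 − 6.62598·5.88547e-05)/(16.5551)] = 3.826·0.913516 = 3.49511 kg/m³.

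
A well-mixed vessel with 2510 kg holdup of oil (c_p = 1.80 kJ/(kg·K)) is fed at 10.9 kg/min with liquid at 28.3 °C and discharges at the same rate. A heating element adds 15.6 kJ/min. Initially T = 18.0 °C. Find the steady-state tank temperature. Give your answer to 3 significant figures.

29.1 °C

M c_p dT/dt = ṁ c_p (T_in − T) + Q̇.
At steady state dT/dt = 0 ⇒ T_ss = T_in + Q̇/(ṁ c_p) = 28.3 + 15.6/(10.9·1.80) = 29.095 °C.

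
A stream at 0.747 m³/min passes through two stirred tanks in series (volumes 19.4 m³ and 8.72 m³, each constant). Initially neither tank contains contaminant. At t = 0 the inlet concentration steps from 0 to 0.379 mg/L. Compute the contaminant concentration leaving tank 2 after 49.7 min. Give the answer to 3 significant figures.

0.282 mg/L

Each tank obeys Vᵢ dCᵢ/dt = Q(Cᵢ₋₁ − Cᵢ), so τᵢ = Vᵢ/Q.
τ₁ = 19.4/0.747 = 25.971 min; τ₂ = 8.72/0.747 = 11.673 min.
Solving the cascade with C₁(0)=C₂(0)=0 gives C₂(t) = C_in[1 − (τ₁ e^(−t/τ₁) − τ₂ e^(−t/τ₂))/(τ₁ − τ₂)].
At t = 49.7: e^(−t/τ₁) = 0.14753, e^(−t/τ₂) = 0.014157.
C₂ = 0.379·[1 − (25.971·0.14753 − 11.673·0.014157)/(14.297)] = 0.379·0.74357 = 0.28181 mg/L.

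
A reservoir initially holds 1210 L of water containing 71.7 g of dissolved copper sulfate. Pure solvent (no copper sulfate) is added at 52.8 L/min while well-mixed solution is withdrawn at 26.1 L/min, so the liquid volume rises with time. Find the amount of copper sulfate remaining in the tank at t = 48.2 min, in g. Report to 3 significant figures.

Total volume: dV/dt = Q_in − Q_out = 26.700 L/min, so V(t) = 1210 + 26.700 t and V(48.2) = 2496.9 L.
No copper sulfate enters, so dm/dt = −Q_out · (m/V).
Separate: dm/m = −Q_out dt/V(t) ⇒ ln(m/m₀) = −(Q_out/(Q_in−Q_out)) ln(V/V₀).
m = m₀ (V₀/V)^(Q_out/(Q_in−Q_out)) = 71.7 × (1210/2496.9)^(0.97753) = 35.316 g.

35.3 g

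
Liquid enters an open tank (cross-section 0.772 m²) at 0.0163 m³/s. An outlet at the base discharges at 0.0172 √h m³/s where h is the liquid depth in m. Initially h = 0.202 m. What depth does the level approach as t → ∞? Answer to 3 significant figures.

0.898 m

A dh/dt = Q_in − 0.0172 √h. Steady state requires inflow = outflow:
Q_in = 0.0172 √h_ss ⇒ √h_ss = 0.0163/0.0172 = 0.94767.
h_ss = 0.94767² = 0.89809 m. (Since h₀ = 0.202 m < h_ss, the level will rise toward this value.)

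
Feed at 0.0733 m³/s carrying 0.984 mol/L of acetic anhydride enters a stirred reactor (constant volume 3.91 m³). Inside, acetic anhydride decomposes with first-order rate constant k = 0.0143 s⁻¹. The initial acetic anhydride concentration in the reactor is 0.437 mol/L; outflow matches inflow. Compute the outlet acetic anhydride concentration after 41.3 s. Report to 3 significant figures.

0.527 mol/L

Accumulation = in − out − consumed: V dC/dt = Q C_in − Q C − k V C.
This is linear with rate a = Q/V + k = 0.033047 s⁻¹.
C_ss = Q C_in/(Q + kV) = 0.55820 mol/L; C(t) = C_ss + (C₀ − C_ss) e^(−a t).
C(41.3) = 0.55820 + (-0.12120)·e^(−0.033047·41.3) = 0.55820 + (-0.12120)·0.25542 = 0.52725 mol/L.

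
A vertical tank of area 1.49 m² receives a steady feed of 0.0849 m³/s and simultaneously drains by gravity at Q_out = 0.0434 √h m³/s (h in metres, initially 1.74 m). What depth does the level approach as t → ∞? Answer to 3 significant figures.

Volume balance on the tank: A dh/dt = Q_in − 0.0434 √h. At steady state dh/dt = 0:
Q_in = 0.0434 √h_ss ⇒ √h_ss = 0.0849/0.0434 = 1.9562.
h_ss = 1.9562² = 3.8268 m. (Since h₀ = 1.74 m < h_ss, the level will rise toward this value.)

3.83 m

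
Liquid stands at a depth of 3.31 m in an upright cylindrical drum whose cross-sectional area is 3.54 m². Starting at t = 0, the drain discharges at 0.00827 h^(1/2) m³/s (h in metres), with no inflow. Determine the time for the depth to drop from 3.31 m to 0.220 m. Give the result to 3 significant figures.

A dh/dt = −Q_out = −0.00827 √h.
This is separable: 2 d(√h)/dt = −0.00827/A, so √h = √h₀ − (0.00827/(2A)) t.
t = 2A(√h₀ − √h)/0.00827 = 2·3.54·(√3.31 − √0.220)/0.00827
  = 7.0800 × (1.8193 − 0.46904) / 0.00827 = 1156.0 s.

1160 s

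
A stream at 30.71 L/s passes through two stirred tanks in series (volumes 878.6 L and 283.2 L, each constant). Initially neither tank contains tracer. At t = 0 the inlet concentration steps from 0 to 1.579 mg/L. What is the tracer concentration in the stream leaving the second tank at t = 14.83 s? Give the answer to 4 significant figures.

Species balance on tank i: dCᵢ/dt = (Cᵢ₋₁ − Cᵢ)/τᵢ with τᵢ = Vᵢ/Q.
τ₁ = 878.6/30.71 = 28.6096 s; τ₂ = 283.2/30.71 = 9.22175 s.
Tank 1: C₁ = C_in(1 − e^(−t/τ₁)). Tank 2 (τ₁ ≠ τ₂): C₂ = C_in[1 − (τ₁ e^(−t/τ₁) − τ₂ e^(−t/τ₂))/(τ₁ − τ₂)].
At t = 14.83: e^(−t/τ₁) = 0.595498, e^(−t/τ₂) = 0.200257.
C₂ = 1.579·[1 − (28.6096·0.595498 − 9.22175·0.200257)/(19.3878)] = 1.579·0.216508 = 0.341865 mg/L.

0.3419 mg/L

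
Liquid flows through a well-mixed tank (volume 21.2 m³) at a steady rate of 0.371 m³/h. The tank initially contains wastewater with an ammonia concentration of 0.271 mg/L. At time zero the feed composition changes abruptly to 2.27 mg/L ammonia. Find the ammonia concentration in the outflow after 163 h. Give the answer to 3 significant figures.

2.15 mg/L

Mass balance on the solute (V constant): V dC/dt = Q(C_in − C).
Time constant τ = V/Q = 21.2/0.371 = 57.143 h.
C approaches C_in exponentially: C(t) = C_in + (C₀ − C_in) e^(−t/τ).
C(163) = 2.27 + (0.271 − 2.27)·e^(−163/57.143) = 2.27 + (-1.9990)·0.057700 = 2.1547 mg/L.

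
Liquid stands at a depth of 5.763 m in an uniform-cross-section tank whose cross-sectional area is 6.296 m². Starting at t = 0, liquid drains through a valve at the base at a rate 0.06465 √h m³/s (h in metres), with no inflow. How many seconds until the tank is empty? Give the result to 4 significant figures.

467.6 s

With no inflow, A dh/dt = −0.06465 √h.
∫ h^(−1/2) dh = −(0.06465/A) ∫ dt, giving 2√h = 2√h₀ − (0.06465/A) t.
Set h = 0: 2√h₀ = (0.06465/A) t_empty ⇒ t_empty = 2A√h₀/0.06465.
t_empty = 2·6.296·√5.763/0.06465 = 12.5920·2.40062/0.06465 = 467.574 s.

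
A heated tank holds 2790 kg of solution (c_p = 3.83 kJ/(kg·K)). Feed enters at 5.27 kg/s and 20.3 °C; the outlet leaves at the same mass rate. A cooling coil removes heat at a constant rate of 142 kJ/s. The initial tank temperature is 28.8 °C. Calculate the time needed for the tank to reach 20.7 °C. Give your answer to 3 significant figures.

Unsteady energy balance on the tank contents: M c_p dT/dt = ṁ c_p (T_in − T) − 142.
τ = M/ṁ = 529.41 s; T_ss = T_in − Q̇/(ṁ c_p) = 13.265 °C.
T(t) = T_ss + (T₀ − T_ss) e^(−t/τ). Set T = 20.7:
e^(−t/τ) = (20.7 − 13.265)/(28.8 − 13.265) = 0.47860
t = −529.41 · ln(0.47860) = 390.11 s.

390 s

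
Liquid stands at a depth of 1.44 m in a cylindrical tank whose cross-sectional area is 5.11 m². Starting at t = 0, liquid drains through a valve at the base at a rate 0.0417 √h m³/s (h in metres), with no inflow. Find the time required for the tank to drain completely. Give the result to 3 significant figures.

294 s

With no inflow, A dh/dt = −0.0417 √h.
Separate and integrate: 2(√h − √h₀) = −(0.0417/A) t.
Tank is empty when √h = 0: t_empty = 2A√h₀/0.0417.
t_empty = 2·5.11·√1.44/0.0417 = 10.220·1.2000/0.0417 = 294.10 s.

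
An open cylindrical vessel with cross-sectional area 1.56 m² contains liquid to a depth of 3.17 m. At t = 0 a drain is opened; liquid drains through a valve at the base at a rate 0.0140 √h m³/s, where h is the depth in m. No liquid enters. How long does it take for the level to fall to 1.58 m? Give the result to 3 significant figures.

117 s

A dh/dt = −Q_out = −0.0140 √h.
This is separable: 2 d(√h)/dt = −0.0140/A, so √h = √h₀ − (0.0140/(2A)) t.
t = 2A(√h₀ − √h)/0.0140 = 2·1.56·(√3.17 − √1.58)/0.0140
  = 3.1200 × (1.7804 − 1.2570) / 0.0140 = 116.66 s.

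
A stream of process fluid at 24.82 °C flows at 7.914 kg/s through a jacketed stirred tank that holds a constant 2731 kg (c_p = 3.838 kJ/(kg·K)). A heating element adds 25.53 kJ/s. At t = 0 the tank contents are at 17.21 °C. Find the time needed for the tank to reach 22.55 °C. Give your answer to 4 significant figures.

M c_p dT/dt = ṁ c_p (T_in − T) + Q̇.
τ = M/ṁ = 345.085 s; T_ss = T_in + Q̇/(ṁ c_p) = 25.6605 °C.
T(t) = T_ss + (T₀ − T_ss) e^(−t/τ). Set T = 22.55:
e^(−t/τ) = (22.55 − 25.6605)/(17.21 − 25.6605) = 0.368086
t = −345.085 · ln(0.368086) = 344.891 s.

344.9 s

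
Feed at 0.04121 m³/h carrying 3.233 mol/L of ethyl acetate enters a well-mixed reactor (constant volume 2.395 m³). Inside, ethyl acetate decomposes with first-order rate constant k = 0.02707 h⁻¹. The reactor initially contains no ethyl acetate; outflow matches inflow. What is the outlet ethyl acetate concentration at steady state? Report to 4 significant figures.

1.256 mol/L

V dC/dt = Q(C_in − C) − k V C.
Steady state (dC/dt = 0): C_ss = Q C_in/(Q + kV) = C_in/(1 + kV/Q).
C_ss = 0.04121·3.233/(0.04121 + 0.02707·2.395) = 0.133232/0.106043 = 1.25640 mol/L.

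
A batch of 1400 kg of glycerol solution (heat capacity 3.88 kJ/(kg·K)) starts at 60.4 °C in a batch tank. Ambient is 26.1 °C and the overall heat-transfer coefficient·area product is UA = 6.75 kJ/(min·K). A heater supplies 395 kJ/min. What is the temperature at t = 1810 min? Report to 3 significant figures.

82.1 °C

M c_p dT/dt = −UA(T − T_amb) + Q̇.
dT/dt = (T_ss − T)/τ with T_ss = T_amb + Q̇/UA = 26.1 + 395/6.75 = 84.619 °C, τ = M c_p/UA = 1400·3.88/6.75 = 804.74 min.
T approaches T_ss exponentially: T(t) = T_ss + (T₀ − T_ss) e^(−t/τ).
T(1810) = 84.619 + (-24.219)·0.10549 = 82.064 °C.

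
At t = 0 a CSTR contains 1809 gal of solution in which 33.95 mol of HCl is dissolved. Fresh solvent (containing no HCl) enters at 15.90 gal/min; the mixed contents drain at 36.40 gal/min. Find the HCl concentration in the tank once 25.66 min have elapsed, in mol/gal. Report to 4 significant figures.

Let m(t) be the amount of HCl. Volume: V(t) = V₀ + (Q_in − Q_out) t = 1809 − 20.5000 t; V(25.66) = 1282.97 gal.
No HCl enters, so dm/dt = −Q_out · (m/V).
dm/m = −Q_out dt/(V₀ − 20.5000 t); integrating gives ln(m/m₀) = −(Q_out/(Q_in−Q_out)) ln(V/V₀).
m = m₀ (V₀/V)^(Q_out/(Q_in−Q_out)) = 33.95 × (1809/1282.97)^(-1.77561) = 18.4450 mol.
C = m/V = 18.4450/1282.97 = 0.0143768 mol/gal.

0.01438 mol/gal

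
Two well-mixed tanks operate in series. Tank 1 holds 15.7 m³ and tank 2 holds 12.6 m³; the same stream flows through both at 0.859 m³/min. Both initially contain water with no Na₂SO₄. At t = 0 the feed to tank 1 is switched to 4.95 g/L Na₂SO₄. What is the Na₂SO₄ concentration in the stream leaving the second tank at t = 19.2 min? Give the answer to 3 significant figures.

Time constants: τᵢ = Vᵢ/Q for each well-mixed tank.
τ₁ = 15.7/0.859 = 18.277 min; τ₂ = 12.6/0.859 = 14.668 min.
Tank 1: C₁ = C_in(1 − e^(−t/τ₁)). Tank 2 (τ₁ ≠ τ₂): C₂ = C_in[1 − (τ₁ e^(−t/τ₁) − τ₂ e^(−t/τ₂))/(τ₁ − τ₂)].
At t = 19.2: e^(−t/τ₁) = 0.34976, e^(−t/τ₂) = 0.27010.
C₂ = 4.95·[1 − (18.277·0.34976 − 14.668·0.27010)/(3.6088)] = 4.95·0.32645 = 1.6159 g/L.

1.62 g/L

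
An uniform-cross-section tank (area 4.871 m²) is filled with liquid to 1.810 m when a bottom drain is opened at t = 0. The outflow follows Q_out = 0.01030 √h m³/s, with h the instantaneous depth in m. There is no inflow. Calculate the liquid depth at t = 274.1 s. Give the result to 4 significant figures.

1.114 m

A dh/dt = −Q_out = −0.01030 √h.
Separate and integrate: 2(√h − √h₀) = −(0.01030/A) t.
√h = √1.810 − 0.01030·274.1/(2·4.871) = 1.34536 − 0.289800 = 1.05556.
h = 1.05556² = 1.11421 m.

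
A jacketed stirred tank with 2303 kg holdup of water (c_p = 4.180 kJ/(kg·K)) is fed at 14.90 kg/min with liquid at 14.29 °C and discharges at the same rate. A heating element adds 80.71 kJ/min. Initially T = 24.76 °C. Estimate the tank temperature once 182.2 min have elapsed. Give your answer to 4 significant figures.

18.41 °C

Unsteady energy balance on the tank contents: M c_p dT/dt = ṁ c_p (T_in − T) + 80.71.
Rearrange: dT/dt = (T_ss − T)/τ with τ = M/ṁ = 154.564 min and T_ss = T_in + Q̇/(ṁ c_p) = 15.5859 °C.
T approaches T_ss exponentially: T(t) = T_ss + (T₀ − T_ss) e^(−t/τ).
T(182.2) = 15.5859 + (9.17412)·e^(−182.2/154.564) = 15.5859 + (9.17412)·0.307647 = 18.4083 °C.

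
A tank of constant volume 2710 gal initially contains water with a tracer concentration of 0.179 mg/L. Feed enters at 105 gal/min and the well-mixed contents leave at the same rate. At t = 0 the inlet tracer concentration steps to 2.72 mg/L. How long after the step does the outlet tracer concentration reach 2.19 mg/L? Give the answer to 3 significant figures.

Species balance: V dC/dt = Q(C_in − C) ⇒ τ = V/Q = 25.810 min.
C(t) = C_in + (C₀ − C_in) e^(−t/τ). Set C = 2.19 and solve for t:
e^(−t/τ) = (C − C_in)/(C₀ − C_in) = (2.19 − 2.72)/(0.179 − 2.72) = 0.20858
t = −τ ln(…) = 25.810 × 1.5674 = 40.455 min.

40.5 min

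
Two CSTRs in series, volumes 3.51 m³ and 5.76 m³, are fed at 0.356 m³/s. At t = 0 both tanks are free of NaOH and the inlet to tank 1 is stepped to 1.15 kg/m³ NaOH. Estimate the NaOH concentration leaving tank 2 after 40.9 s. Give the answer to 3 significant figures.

0.943 kg/m³

Each tank obeys Vᵢ dCᵢ/dt = Q(Cᵢ₋₁ − Cᵢ), so τᵢ = Vᵢ/Q.
τ₁ = 3.51/0.356 = 9.8596 s; τ₂ = 5.76/0.356 = 16.180 s.
Solving the cascade with C₁(0)=C₂(0)=0 gives C₂(t) = C_in[1 − (τ₁ e^(−t/τ₁) − τ₂ e^(−t/τ₂))/(τ₁ − τ₂)].
At t = 40.9: e^(−t/τ₁) = 0.015792, e^(−t/τ₂) = 0.079831.
C₂ = 1.15·[1 − (9.8596·0.015792 − 16.180·0.079831)/(-6.3202)] = 1.15·0.82027 = 0.94331 kg/m³.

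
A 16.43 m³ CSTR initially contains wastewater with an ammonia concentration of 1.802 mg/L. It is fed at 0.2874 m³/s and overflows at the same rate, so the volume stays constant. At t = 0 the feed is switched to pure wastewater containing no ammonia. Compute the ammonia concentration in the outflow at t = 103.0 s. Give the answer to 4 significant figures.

Unsteady species balance (constant V, well mixed): V dC/dt = Q(C_in − C).
So dC/dt = (C_in − C)/τ with τ = V/Q = 16.43/0.2874 = 57.1677 s.
C approaches C_in exponentially: C(t) = C_in + (C₀ − C_in) e^(−t/τ).
C(103.0) = 0 + (1.802 − 0)·e^(−103.0/57.1677) = 0 + (1.80200)·0.165015 = 0.297358 mg/L.

0.2974 mg/L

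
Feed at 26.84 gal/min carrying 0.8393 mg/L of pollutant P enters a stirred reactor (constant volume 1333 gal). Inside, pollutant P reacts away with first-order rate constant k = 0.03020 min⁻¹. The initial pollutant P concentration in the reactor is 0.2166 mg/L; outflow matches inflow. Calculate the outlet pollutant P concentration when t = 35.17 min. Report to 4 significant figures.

0.3154 mg/L

Species balance: V dC/dt = Q C_in − Q C − k V C.
dC/dt = (Q/V) C_in − (Q/V + k) C; effective rate a = Q/V + k = 0.0201350 + 0.03020 = 0.0503350 min⁻¹.
C_ss = Q C_in/(Q + kV) = 0.335737 mg/L; C(t) = C_ss + (C₀ − C_ss) e^(−a t).
C(35.17) = 0.335737 + (-0.119137)·e^(−0.0503350·35.17) = 0.335737 + (-0.119137)·0.170285 = 0.315450 mg/L.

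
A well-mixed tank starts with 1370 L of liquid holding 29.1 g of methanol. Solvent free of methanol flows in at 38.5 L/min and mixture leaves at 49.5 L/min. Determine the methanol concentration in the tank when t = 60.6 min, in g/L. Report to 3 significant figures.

0.00206 g/L

Let m(t) be the amount of methanol. Volume: V(t) = V₀ + (Q_in − Q_out) t = 1370 − 11.000 t; V(60.6) = 703.40 L.
No methanol enters, so dm/dt = −Q_out · (m/V).
Separate: dm/m = −Q_out dt/V(t) ⇒ ln(m/m₀) = −(Q_out/(Q_in−Q_out)) ln(V/V₀).
m = m₀ (V₀/V)^(Q_out/(Q_in−Q_out)) = 29.1 × (1370/703.40)^(-4.5000) = 1.4490 g.
C = m/V = 1.4490/703.40 = 0.0020600 g/L.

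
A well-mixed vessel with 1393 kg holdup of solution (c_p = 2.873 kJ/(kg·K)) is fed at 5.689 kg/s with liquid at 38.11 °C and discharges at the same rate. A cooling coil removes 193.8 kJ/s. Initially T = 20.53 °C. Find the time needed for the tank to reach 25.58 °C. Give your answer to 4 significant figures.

M c_p dT/dt = ṁ c_p (T_in − T) − Q̇.
τ = M/ṁ = 244.858 s; T_ss = T_in − Q̇/(ṁ c_p) = 26.2528 °C.
T(t) = T_ss + (T₀ − T_ss) e^(−t/τ). Set T = 25.58:
e^(−t/τ) = (25.58 − 26.2528)/(20.53 − 26.2528) = 0.117565
t = −244.858 · ln(0.117565) = 524.185 s.

524.2 s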